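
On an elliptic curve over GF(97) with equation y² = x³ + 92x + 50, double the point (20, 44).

(3, 16)

tangent at (20, 44): λ = (3·20² + 92)/(2·44) ≡ 31/88. 88⁻¹ ≡ 43 (mod 97), so λ ≡ 31·43 ≡ 72.
  x = λ² - 20 - 20 = 5184 - 40 ≡ 3; y = λ·(20 - 3) - 44 ≡ 16. → (3, 16)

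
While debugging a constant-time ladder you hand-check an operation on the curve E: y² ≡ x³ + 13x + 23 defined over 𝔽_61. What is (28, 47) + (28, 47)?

tangent at (28, 47): λ = (3·28² + 13)/(2·47) ≡ 47/33. 33⁻¹ ≡ 37 (mod 61), so λ ≡ 47·37 ≡ 31.
  x = λ² - 28 - 28 = 961 - 56 ≡ 51; y = λ·(28 - 51) - 47 ≡ 33. → (51, 33)

(51, 33)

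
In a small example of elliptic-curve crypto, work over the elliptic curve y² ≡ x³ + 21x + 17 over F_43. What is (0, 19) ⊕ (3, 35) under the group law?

(0, 19) + (3, 35). λ = (35 - 19)/(3 - 0) ≡ 16/3 mod 43. 3⁻¹ ≡ 29 (mod 43) since 3·29 = 87 ≡ 1, so λ ≡ 34.
  x = λ² - 0 - 3 = 1156 - 3 ≡ 35; y = λ·(0 - 35) - 19 ≡ 38. → (35, 38)

(35, 38)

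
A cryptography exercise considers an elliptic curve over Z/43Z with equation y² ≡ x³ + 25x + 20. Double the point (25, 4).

(37, 27)

tangent at (25, 4): λ = (3·25² + 25)/(2·4) ≡ 8/8. 8⁻¹ ≡ 27 (mod 43), so λ ≡ 8·27 ≡ 1.
  x = λ² - 25 - 25 = 1 - 50 ≡ 37; y = λ·(25 - 37) - 4 ≡ 27. → (37, 27)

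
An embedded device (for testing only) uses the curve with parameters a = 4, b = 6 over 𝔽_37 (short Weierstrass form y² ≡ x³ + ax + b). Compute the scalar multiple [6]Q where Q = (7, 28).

Double-and-add on 6 = (110)₂. Start with Q = (7, 28) for the leading 1-bit.
double: tangent at (7, 28): λ = (3·7² + 4)/(2·28) ≡ 3/19. 19⁻¹ ≡ 2 (mod 37) since 19·2 = 38 ≡ 1, so λ ≡ 3·2 ≡ 6.
  x = λ² - 7 - 7 = 36 - 14 ≡ 22; y = λ·(7 - 22) - 28 ≡ 30. → (22, 30)
add Q: (22, 30) + (7, 28). λ = (28 - 30)/(7 - 22) ≡ 35/22 mod 37. 22⁻¹ ≡ 32 (mod 37) since 22·32 = 704 ≡ 1, so λ ≡ 10.
  x = λ² - 22 - 7 = 100 - 29 ≡ 34; y = λ·(22 - 34) - 30 ≡ 35. → (34, 35)
double: tangent at (34, 35): λ = (3·34² + 4)/(2·35) ≡ 31/33. 33⁻¹ ≡ 9 (mod 37), so λ ≡ 31·9 ≡ 20.
  x = λ² - 34 - 34 = 400 - 68 ≡ 36; y = λ·(34 - 36) - 35 ≡ 36. → (36, 36)

(36, 36)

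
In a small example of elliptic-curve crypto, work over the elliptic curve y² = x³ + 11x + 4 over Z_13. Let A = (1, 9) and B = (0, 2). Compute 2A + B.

(0, 11)

First 2A:
Repeated addition: build up to 2A.
2A: tangent at (1, 9): λ = (3·1² + 11)/(2·9) ≡ 1/5. 5⁻¹ ≡ 8 (mod 13), so λ ≡ 1·8 ≡ 8.
  x = λ² - 1 - 1 = 64 - 2 ≡ 10; y = λ·(1 - 10) - 9 ≡ 10. → (10, 10)
2A = (10, 10).
Finally 2A + B:
(10, 10) + (0, 2). λ = (2 - 10)/(0 - 10) ≡ 5/3 mod 13. 3⁻¹ ≡ 9 (mod 13), so λ ≡ 6.
  x = λ² - 10 - 0 = 36 - 10 ≡ 0; y = λ·(10 - 0) - 10 ≡ 11. → (0, 11)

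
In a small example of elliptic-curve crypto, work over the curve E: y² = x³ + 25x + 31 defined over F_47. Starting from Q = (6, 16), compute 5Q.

Double-and-add on 5 = (101)₂. Start with Q = (6, 16) for the leading 1-bit.
double: tangent at (6, 16): λ = (3·6² + 25)/(2·16) ≡ 39/32. 32⁻¹ ≡ 25 (mod 47), so λ ≡ 39·25 ≡ 35.
  x = λ² - 6 - 6 = 1225 - 12 ≡ 38; y = λ·(6 - 38) - 16 ≡ 39. → (38, 39)
double: tangent at (38, 39): λ = (3·38² + 25)/(2·39) ≡ 33/31. 31⁻¹ ≡ 44 (mod 47) since 31·44 = 1364 ≡ 1, so λ ≡ 33·44 ≡ 42.
  x = λ² - 38 - 38 = 1764 - 76 ≡ 43; y = λ·(38 - 43) - 39 ≡ 33. → (43, 33)
add Q: (43, 33) + (6, 16). λ = (16 - 33)/(6 - 43) ≡ 30/10 mod 47. 10⁻¹ ≡ 33 (mod 47), so λ ≡ 3.
  x = λ² - 43 - 6 = 9 - 49 ≡ 7; y = λ·(43 - 7) - 33 ≡ 28. → (7, 28)

(7, 28)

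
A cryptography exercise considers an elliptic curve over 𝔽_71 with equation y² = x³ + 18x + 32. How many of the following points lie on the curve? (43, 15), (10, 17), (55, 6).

2

(43, 15): 15² ≡ 12, rhs ≡ 12 → on.
(10, 17): 17² ≡ 5, rhs ≡ 5 → on.
(55, 6): 6² ≡ 36, rhs ≡ 50 → off.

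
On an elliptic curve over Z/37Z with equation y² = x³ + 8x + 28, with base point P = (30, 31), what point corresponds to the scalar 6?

(0, 18)

Repeated addition: build up to 6P.
2P: tangent at (30, 31): λ = (3·30² + 8)/(2·31) ≡ 7/25. 25⁻¹ ≡ 3 (mod 37), so λ ≡ 7·3 ≡ 21.
  x = λ² - 30 - 30 = 441 - 60 ≡ 11; y = λ·(30 - 11) - 31 ≡ 35. → (11, 35)
3P: (11, 35) + (30, 31). λ = (31 - 35)/(30 - 11) ≡ 33/19 mod 37. 19⁻¹ ≡ 2 (mod 37), so λ ≡ 29.
  x = λ² - 11 - 30 = 841 - 41 ≡ 23; y = λ·(11 - 23) - 35 ≡ 24. → (23, 24)
4P: (23, 24) + (30, 31). λ = (31 - 24)/(30 - 23) ≡ 7/7 mod 37. 7⁻¹ ≡ 16 (mod 37), so λ ≡ 1.
  x = λ² - 23 - 30 = 1 - 53 ≡ 22; y = λ·(23 - 22) - 24 ≡ 14. → (22, 14)
5P: (22, 14) + (30, 31). λ = (31 - 14)/(30 - 22) ≡ 17/8 mod 37. 8⁻¹ ≡ 14 (mod 37), so λ ≡ 16.
  x = λ² - 22 - 30 = 256 - 52 ≡ 19; y = λ·(22 - 19) - 14 ≡ 34. → (19, 34)
6P: (19, 34) + (30, 31). λ = (31 - 34)/(30 - 19) ≡ 34/11 mod 37. 11⁻¹ ≡ 27 (mod 37), so λ ≡ 30.
  x = λ² - 19 - 30 = 900 - 49 ≡ 0; y = λ·(19 - 0) - 34 ≡ 18. → (0, 18)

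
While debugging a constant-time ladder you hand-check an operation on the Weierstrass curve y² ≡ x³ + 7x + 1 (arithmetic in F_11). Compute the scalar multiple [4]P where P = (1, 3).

Repeated addition: build up to 4P.
2P: tangent at (1, 3): λ = (3·1² + 7)/(2·3) ≡ 10/6. 6⁻¹ ≡ 2 (mod 11) since 6·2 = 12 ≡ 1, so λ ≡ 10·2 ≡ 9.
  x = λ² - 1 - 1 = 81 - 2 ≡ 2; y = λ·(1 - 2) - 3 ≡ 10. → (2, 10)
3P: (2, 10) + (1, 3). λ = (3 - 10)/(1 - 2) ≡ 4/10 mod 11. 10⁻¹ ≡ 10 (mod 11), so λ ≡ 7.
  x = λ² - 2 - 1 = 49 - 3 ≡ 2; y = λ·(2 - 2) - 10 ≡ 1. → (2, 1)
4P: (2, 1) + (1, 3). λ = (3 - 1)/(1 - 2) ≡ 2/10 mod 11. 10⁻¹ ≡ 10 (mod 11) since 10·10 = 100 ≡ 1, so λ ≡ 9.
  x = λ² - 2 - 1 = 81 - 3 ≡ 1; y = λ·(2 - 1) - 1 ≡ 8. → (1, 8)

(1, 8)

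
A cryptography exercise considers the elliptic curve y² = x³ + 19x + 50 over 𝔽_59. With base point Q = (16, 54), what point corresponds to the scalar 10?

(41, 37)

Double-and-add on 10 = (1010)₂. Start with Q = (16, 54) for the leading 1-bit.
double: tangent at (16, 54): λ = (3·16² + 19)/(2·54) ≡ 20/49. 49⁻¹ ≡ 53 (mod 59), so λ ≡ 20·53 ≡ 57.
  x = λ² - 16 - 16 = 3249 - 32 ≡ 31; y = λ·(16 - 31) - 54 ≡ 35. → (31, 35)
double: tangent at (31, 35): λ = (3·31² + 19)/(2·35) ≡ 11/11. 11⁻¹ ≡ 43 (mod 59), so λ ≡ 11·43 ≡ 1.
  x = λ² - 31 - 31 = 1 - 62 ≡ 57; y = λ·(31 - 57) - 35 ≡ 57. → (57, 57)
add Q: (57, 57) + (16, 54). λ = (54 - 57)/(16 - 57) ≡ 56/18 mod 59. 18⁻¹ ≡ 23 (mod 59), so λ ≡ 49.
  x = λ² - 57 - 16 = 2401 - 73 ≡ 27; y = λ·(57 - 27) - 57 ≡ 56. → (27, 56)
double: tangent at (27, 56): λ = (3·27² + 19)/(2·56) ≡ 23/53. 53⁻¹ ≡ 49 (mod 59), so λ ≡ 23·49 ≡ 6.
  x = λ² - 27 - 27 = 36 - 54 ≡ 41; y = λ·(27 - 41) - 56 ≡ 37. → (41, 37)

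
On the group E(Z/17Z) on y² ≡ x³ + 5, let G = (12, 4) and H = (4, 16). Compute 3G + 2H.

First 3G:
Repeated addition: build up to 3G.
2G: tangent at (12, 4): λ = (3·12² + 0)/(2·4) ≡ 7/8. 8⁻¹ ≡ 15 (mod 17) since 8·15 = 120 ≡ 1, so λ ≡ 7·15 ≡ 3.
  x = λ² - 12 - 12 = 9 - 24 ≡ 2; y = λ·(12 - 2) - 4 ≡ 9. → (2, 9)
3G: (2, 9) + (12, 4). λ = (4 - 9)/(12 - 2) ≡ 12/10 mod 17. 10⁻¹ ≡ 12 (mod 17) since 10·12 = 120 ≡ 1, so λ ≡ 8.
  x = λ² - 2 - 12 = 64 - 14 ≡ 16; y = λ·(2 - 16) - 9 ≡ 15. → (16, 15)
3G = (16, 15).
Next 2H:
Repeated addition: build up to 2H.
2H: tangent at (4, 16): λ = (3·4² + 0)/(2·16) ≡ 14/15. 15⁻¹ ≡ 8 (mod 17), so λ ≡ 14·8 ≡ 10.
  x = λ² - 4 - 4 = 100 - 8 ≡ 7; y = λ·(4 - 7) - 16 ≡ 5. → (7, 5)
2H = (7, 5).
Finally 3G + 2H:
(16, 15) + (7, 5). λ = (5 - 15)/(7 - 16) ≡ 7/8 mod 17. 8⁻¹ ≡ 15 (mod 17), so λ ≡ 3.
  x = λ² - 16 - 7 = 9 - 23 ≡ 3; y = λ·(16 - 3) - 15 ≡ 7. → (3, 7)

(3, 7)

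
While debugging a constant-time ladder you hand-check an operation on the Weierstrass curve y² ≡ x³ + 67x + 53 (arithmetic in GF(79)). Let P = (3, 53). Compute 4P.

Repeated addition: build up to 4P.
2P: tangent at (3, 53): λ = (3·3² + 67)/(2·53) ≡ 15/27. 27⁻¹ ≡ 41 (mod 79), so λ ≡ 15·41 ≡ 62.
  x = λ² - 3 - 3 = 3844 - 6 ≡ 46; y = λ·(3 - 46) - 53 ≡ 46. → (46, 46)
3P: (46, 46) + (3, 53). λ = (53 - 46)/(3 - 46) ≡ 7/36 mod 79. 36⁻¹ ≡ 11 (mod 79), so λ ≡ 77.
  x = λ² - 46 - 3 = 5929 - 49 ≡ 34; y = λ·(46 - 34) - 46 ≡ 9. → (34, 9)
4P: (34, 9) + (3, 53). λ = (53 - 9)/(3 - 34) ≡ 44/48 mod 79. 48⁻¹ ≡ 28 (mod 79), so λ ≡ 47.
  x = λ² - 34 - 3 = 2209 - 37 ≡ 39; y = λ·(34 - 39) - 9 ≡ 72. → (39, 72)

(39, 72)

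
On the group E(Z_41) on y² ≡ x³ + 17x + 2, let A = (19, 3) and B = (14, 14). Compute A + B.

(19, 3) + (14, 14). λ = (14 - 3)/(14 - 19) ≡ 11/36 mod 41. 36⁻¹ ≡ 8 (mod 41), so λ ≡ 6.
  x = λ² - 19 - 14 = 36 - 33 ≡ 3; y = λ·(19 - 3) - 3 ≡ 11. → (3, 11)

(3, 11)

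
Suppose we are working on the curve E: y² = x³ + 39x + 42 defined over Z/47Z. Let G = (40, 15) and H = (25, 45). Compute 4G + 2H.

First 4G:
Double-and-add on 4 = (100)₂. Start with G = (40, 15) for the leading 1-bit.
double: tangent at (40, 15): λ = (3·40² + 39)/(2·15) ≡ 45/30. 30⁻¹ ≡ 11 (mod 47) since 30·11 = 330 ≡ 1, so λ ≡ 45·11 ≡ 25.
  x = λ² - 40 - 40 = 625 - 80 ≡ 28; y = λ·(40 - 28) - 15 ≡ 3. → (28, 3)
double: tangent at (28, 3): λ = (3·28² + 39)/(2·3) ≡ 41/6. 6⁻¹ ≡ 8 (mod 47) since 6·8 = 48 ≡ 1, so λ ≡ 41·8 ≡ 46.
  x = λ² - 28 - 28 = 2116 - 56 ≡ 39; y = λ·(28 - 39) - 3 ≡ 8. → (39, 8)
4G = (39, 8).
Next 2H:
Repeated addition: build up to 2H.
2H: tangent at (25, 45): λ = (3·25² + 39)/(2·45) ≡ 34/43. 43⁻¹ ≡ 35 (mod 47), so λ ≡ 34·35 ≡ 15.
  x = λ² - 25 - 25 = 225 - 50 ≡ 34; y = λ·(25 - 34) - 45 ≡ 8. → (34, 8)
2H = (34, 8).
Finally 4G + 2H:
(39, 8) + (34, 8). λ = (8 - 8)/(34 - 39) ≡ 0/42 mod 47. 42⁻¹ ≡ 28 (mod 47) since 42·28 = 1176 ≡ 1, so λ ≡ 0.
  x = λ² - 39 - 34 = 0 - 73 ≡ 21; y = λ·(39 - 21) - 8 ≡ 39. → (21, 39)

(21, 39)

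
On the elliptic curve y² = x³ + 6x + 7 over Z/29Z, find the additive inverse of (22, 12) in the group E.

-(22, 12) = (22, -12 mod 29) = (22, 17).

(22, 17)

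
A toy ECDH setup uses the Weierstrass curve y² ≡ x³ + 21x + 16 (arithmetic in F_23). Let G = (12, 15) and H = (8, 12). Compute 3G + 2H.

(5, 4)

First 3G:
Repeated addition: build up to 3G.
2G: tangent at (12, 15): λ = (3·12² + 21)/(2·15) ≡ 16/7. 7⁻¹ ≡ 10 (mod 23), so λ ≡ 16·10 ≡ 22.
  x = λ² - 12 - 12 = 484 - 24 ≡ 0; y = λ·(12 - 0) - 15 ≡ 19. → (0, 19)
3G: (0, 19) + (12, 15). λ = (15 - 19)/(12 - 0) ≡ 19/12 mod 23. 12⁻¹ ≡ 2 (mod 23), so λ ≡ 15.
  x = λ² - 0 - 12 = 225 - 12 ≡ 6; y = λ·(0 - 6) - 19 ≡ 6. → (6, 6)
3G = (6, 6).
Next 2H:
Repeated addition: build up to 2H.
2H: tangent at (8, 12): λ = (3·8² + 21)/(2·12) ≡ 6/1. 1⁻¹ ≡ 1 (mod 23), so λ ≡ 6·1 ≡ 6.
  x = λ² - 8 - 8 = 36 - 16 ≡ 20; y = λ·(8 - 20) - 12 ≡ 8. → (20, 8)
2H = (20, 8).
Finally 3G + 2H:
(6, 6) + (20, 8). λ = (8 - 6)/(20 - 6) ≡ 2/14 mod 23. 14⁻¹ ≡ 5 (mod 23), so λ ≡ 10.
  x = λ² - 6 - 20 = 100 - 26 ≡ 5; y = λ·(6 - 5) - 6 ≡ 4. → (5, 4)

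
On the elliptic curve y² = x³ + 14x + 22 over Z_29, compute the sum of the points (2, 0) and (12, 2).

(2, 0) + (12, 2). λ = (2 - 0)/(12 - 2) ≡ 2/10 mod 29. 10⁻¹ ≡ 3 (mod 29) since 10·3 = 30 ≡ 1, so λ ≡ 6.
  x = λ² - 2 - 12 = 36 - 14 ≡ 22; y = λ·(2 - 22) - 0 ≡ 25. → (22, 25)

(22, 25)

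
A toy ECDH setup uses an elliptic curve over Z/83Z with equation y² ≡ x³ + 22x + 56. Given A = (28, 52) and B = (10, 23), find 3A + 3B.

First 3A:
Repeated addition: build up to 3A.
2A: tangent at (28, 52): λ = (3·28² + 22)/(2·52) ≡ 50/21. 21⁻¹ ≡ 4 (mod 83), so λ ≡ 50·4 ≡ 34.
  x = λ² - 28 - 28 = 1156 - 56 ≡ 21; y = λ·(28 - 21) - 52 ≡ 20. → (21, 20)
3A: (21, 20) + (28, 52). λ = (52 - 20)/(28 - 21) ≡ 32/7 mod 83. 7⁻¹ ≡ 12 (mod 83), so λ ≡ 52.
  x = λ² - 21 - 28 = 2704 - 49 ≡ 82; y = λ·(21 - 82) - 20 ≡ 45. → (82, 45)
3A = (82, 45).
Next 3B:
Repeated addition: build up to 3B.
2B: tangent at (10, 23): λ = (3·10² + 22)/(2·23) ≡ 73/46. 46⁻¹ ≡ 74 (mod 83) since 46·74 = 3404 ≡ 1, so λ ≡ 73·74 ≡ 7.
  x = λ² - 10 - 10 = 49 - 20 ≡ 29; y = λ·(10 - 29) - 23 ≡ 10. → (29, 10)
3B: (29, 10) + (10, 23). λ = (23 - 10)/(10 - 29) ≡ 13/64 mod 83. 64⁻¹ ≡ 48 (mod 83), so λ ≡ 43.
  x = λ² - 29 - 10 = 1849 - 39 ≡ 67; y = λ·(29 - 67) - 10 ≡ 16. → (67, 16)
3B = (67, 16).
Finally 3A + 3B:
(82, 45) + (67, 16). λ = (16 - 45)/(67 - 82) ≡ 54/68 mod 83. 68⁻¹ ≡ 11 (mod 83), so λ ≡ 13.
  x = λ² - 82 - 67 = 169 - 149 ≡ 20; y = λ·(82 - 20) - 45 ≡ 14. → (20, 14)

(20, 14)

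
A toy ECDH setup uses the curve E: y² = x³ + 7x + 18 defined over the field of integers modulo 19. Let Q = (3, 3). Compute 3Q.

Repeated addition: build up to 3Q.
2Q: tangent at (3, 3): λ = (3·3² + 7)/(2·3) ≡ 15/6. 6⁻¹ ≡ 16 (mod 19), so λ ≡ 15·16 ≡ 12.
  x = λ² - 3 - 3 = 144 - 6 ≡ 5; y = λ·(3 - 5) - 3 ≡ 11. → (5, 11)
3Q: (5, 11) + (3, 3). λ = (3 - 11)/(3 - 5) ≡ 11/17 mod 19. 17⁻¹ ≡ 9 (mod 19), so λ ≡ 4.
  x = λ² - 5 - 3 = 16 - 8 ≡ 8; y = λ·(5 - 8) - 11 ≡ 15. → (8, 15)

(8, 15)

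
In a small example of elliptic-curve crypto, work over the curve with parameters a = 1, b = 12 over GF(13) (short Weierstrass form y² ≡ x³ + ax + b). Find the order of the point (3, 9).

2P: tangent at (3, 9): λ = (3·3² + 1)/(2·9) ≡ 2/5. 5⁻¹ ≡ 8 (mod 13), so λ ≡ 2·8 ≡ 3.
  x = λ² - 3 - 3 = 9 - 6 ≡ 3; y = λ·(3 - 3) - 9 ≡ 4. → (3, 4)
3P: (3, 4) + (3, 9): same x and y₁ ≡ -y₂, so the sum is O.
3P = O, so the order is 3.

3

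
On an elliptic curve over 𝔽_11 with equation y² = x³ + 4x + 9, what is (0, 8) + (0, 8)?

(9, 9)

tangent at (0, 8): λ = (3·0² + 4)/(2·8) ≡ 4/5. 5⁻¹ ≡ 9 (mod 11) since 5·9 = 45 ≡ 1, so λ ≡ 4·9 ≡ 3.
  x = λ² - 0 - 0 = 9 - 0 ≡ 9; y = λ·(0 - 9) - 8 ≡ 9. → (9, 9)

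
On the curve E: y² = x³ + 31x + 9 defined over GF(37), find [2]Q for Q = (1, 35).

(24, 31)

tangent at (1, 35): λ = (3·1² + 31)/(2·35) ≡ 34/33. 33⁻¹ ≡ 9 (mod 37) since 33·9 = 297 ≡ 1, so λ ≡ 34·9 ≡ 10.
  x = λ² - 1 - 1 = 100 - 2 ≡ 24; y = λ·(1 - 24) - 35 ≡ 31. → (24, 31)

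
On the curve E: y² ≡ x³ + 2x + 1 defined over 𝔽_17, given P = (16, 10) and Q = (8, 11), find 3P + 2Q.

First 3P:
Repeated addition: build up to 3P.
2P: tangent at (16, 10): λ = (3·16² + 2)/(2·10) ≡ 5/3. 3⁻¹ ≡ 6 (mod 17), so λ ≡ 5·6 ≡ 13.
  x = λ² - 16 - 16 = 169 - 32 ≡ 1; y = λ·(16 - 1) - 10 ≡ 15. → (1, 15)
3P: (1, 15) + (16, 10). λ = (10 - 15)/(16 - 1) ≡ 12/15 mod 17. 15⁻¹ ≡ 8 (mod 17) since 15·8 = 120 ≡ 1, so λ ≡ 11.
  x = λ² - 1 - 16 = 121 - 17 ≡ 2; y = λ·(1 - 2) - 15 ≡ 8. → (2, 8)
3P = (2, 8).
Next 2Q:
Repeated addition: build up to 2Q.
2Q: tangent at (8, 11): λ = (3·8² + 2)/(2·11) ≡ 7/5. 5⁻¹ ≡ 7 (mod 17) since 5·7 = 35 ≡ 1, so λ ≡ 7·7 ≡ 15.
  x = λ² - 8 - 8 = 225 - 16 ≡ 5; y = λ·(8 - 5) - 11 ≡ 0. → (5, 0)
2Q = (5, 0).
Finally 3P + 2Q:
(2, 8) + (5, 0). λ = (0 - 8)/(5 - 2) ≡ 9/3 mod 17. 3⁻¹ ≡ 6 (mod 17), so λ ≡ 3.
  x = λ² - 2 - 5 = 9 - 7 ≡ 2; y = λ·(2 - 2) - 8 ≡ 9. → (2, 9)

(2, 9)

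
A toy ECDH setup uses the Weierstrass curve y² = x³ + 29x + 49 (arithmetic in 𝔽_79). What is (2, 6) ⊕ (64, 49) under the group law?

(2, 6) + (64, 49). λ = (49 - 6)/(64 - 2) ≡ 43/62 mod 79. 62⁻¹ ≡ 65 (mod 79), so λ ≡ 30.
  x = λ² - 2 - 64 = 900 - 66 ≡ 44; y = λ·(2 - 44) - 6 ≡ 77. → (44, 77)

(44, 77)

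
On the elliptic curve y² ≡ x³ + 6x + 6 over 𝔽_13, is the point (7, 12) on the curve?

y² = 12² ≡ 1; x³ + 6x + 6 = 391 ≡ 1 (mod 13). 1 = 1.

yes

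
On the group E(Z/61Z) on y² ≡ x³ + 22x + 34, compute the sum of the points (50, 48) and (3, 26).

(50, 48) + (3, 26). λ = (26 - 48)/(3 - 50) ≡ 39/14 mod 61. 14⁻¹ ≡ 48 (mod 61), so λ ≡ 42.
  x = λ² - 50 - 3 = 1764 - 53 ≡ 3; y = λ·(50 - 3) - 48 ≡ 35. → (3, 35)

(3, 35)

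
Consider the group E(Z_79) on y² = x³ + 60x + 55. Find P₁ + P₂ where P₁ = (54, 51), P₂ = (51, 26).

(54, 51) + (51, 26). λ = (26 - 51)/(51 - 54) ≡ 54/76 mod 79. 76⁻¹ ≡ 26 (mod 79) since 76·26 = 1976 ≡ 1, so λ ≡ 61.
  x = λ² - 54 - 51 = 3721 - 105 ≡ 61; y = λ·(54 - 61) - 51 ≡ 75. → (61, 75)

(61, 75)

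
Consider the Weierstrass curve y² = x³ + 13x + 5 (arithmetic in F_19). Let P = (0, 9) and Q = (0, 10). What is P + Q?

The two points share x = 0 and their y-coordinates satisfy 9 + 10 ≡ 0 (mod 19), so they are inverses. Their sum is O.

O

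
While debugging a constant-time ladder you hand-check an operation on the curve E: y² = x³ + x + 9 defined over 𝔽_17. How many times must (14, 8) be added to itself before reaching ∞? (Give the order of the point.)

5

2P: tangent at (14, 8): λ = (3·14² + 1)/(2·8) ≡ 11/16. 16⁻¹ ≡ 16 (mod 17), so λ ≡ 11·16 ≡ 6.
  x = λ² - 14 - 14 = 36 - 28 ≡ 8; y = λ·(14 - 8) - 8 ≡ 11. → (8, 11)
3P: (8, 11) + (14, 8). λ = (8 - 11)/(14 - 8) ≡ 14/6 mod 17. 6⁻¹ ≡ 3 (mod 17), so λ ≡ 8.
  x = λ² - 8 - 14 = 64 - 22 ≡ 8; y = λ·(8 - 8) - 11 ≡ 6. → (8, 6)
4P: (8, 6) + (14, 8). λ = (8 - 6)/(14 - 8) ≡ 2/6 mod 17. 6⁻¹ ≡ 3 (mod 17), so λ ≡ 6.
  x = λ² - 8 - 14 = 36 - 22 ≡ 14; y = λ·(8 - 14) - 6 ≡ 9. → (14, 9)
5P: (14, 9) + (14, 8): same x and y₁ ≡ -y₂, so the sum is ∞.
5P = ∞, so the order is 5.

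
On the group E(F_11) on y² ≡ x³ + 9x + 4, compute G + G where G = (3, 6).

tangent at (3, 6): λ = (3·3² + 9)/(2·6) ≡ 3/1. 1⁻¹ ≡ 1 (mod 11) since 1·1 = 1 ≡ 1, so λ ≡ 3·1 ≡ 3.
  x = λ² - 3 - 3 = 9 - 6 ≡ 3; y = λ·(3 - 3) - 6 ≡ 5. → (3, 5)

(3, 5)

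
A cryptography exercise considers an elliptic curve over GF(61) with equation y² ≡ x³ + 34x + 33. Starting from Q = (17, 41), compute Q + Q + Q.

(22, 49)

Repeated addition: build up to 3Q.
2Q: tangent at (17, 41): λ = (3·17² + 34)/(2·41) ≡ 47/21. 21⁻¹ ≡ 32 (mod 61), so λ ≡ 47·32 ≡ 40.
  x = λ² - 17 - 17 = 1600 - 34 ≡ 41; y = λ·(17 - 41) - 41 ≡ 36. → (41, 36)
3Q: (41, 36) + (17, 41). λ = (41 - 36)/(17 - 41) ≡ 5/37 mod 61. 37⁻¹ ≡ 33 (mod 61), so λ ≡ 43.
  x = λ² - 41 - 17 = 1849 - 58 ≡ 22; y = λ·(41 - 22) - 36 ≡ 49. → (22, 49)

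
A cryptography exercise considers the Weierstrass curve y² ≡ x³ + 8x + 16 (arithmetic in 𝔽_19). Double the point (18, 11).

tangent at (18, 11): λ = (3·18² + 8)/(2·11) ≡ 11/3. 3⁻¹ ≡ 13 (mod 19), so λ ≡ 11·13 ≡ 10.
  x = λ² - 18 - 18 = 100 - 36 ≡ 7; y = λ·(18 - 7) - 11 ≡ 4. → (7, 4)

(7, 4)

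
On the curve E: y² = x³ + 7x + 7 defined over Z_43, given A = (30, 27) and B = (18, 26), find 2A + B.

First 2A:
Repeated addition: build up to 2A.
2A: tangent at (30, 27): λ = (3·30² + 7)/(2·27) ≡ 41/11. 11⁻¹ ≡ 4 (mod 43), so λ ≡ 41·4 ≡ 35.
  x = λ² - 30 - 30 = 1225 - 60 ≡ 4; y = λ·(30 - 4) - 27 ≡ 23. → (4, 23)
2A = (4, 23).
Finally 2A + B:
(4, 23) + (18, 26). λ = (26 - 23)/(18 - 4) ≡ 3/14 mod 43. 14⁻¹ ≡ 40 (mod 43), so λ ≡ 34.
  x = λ² - 4 - 18 = 1156 - 22 ≡ 16; y = λ·(4 - 16) - 23 ≡ 42. → (16, 42)

(16, 42)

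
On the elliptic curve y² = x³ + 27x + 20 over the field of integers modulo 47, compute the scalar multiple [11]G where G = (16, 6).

(16, 41)

Double-and-add on 11 = (1011)₂. Start with G = (16, 6) for the leading 1-bit.
double: tangent at (16, 6): λ = (3·16² + 27)/(2·6) ≡ 43/12. 12⁻¹ ≡ 4 (mod 47) since 12·4 = 48 ≡ 1, so λ ≡ 43·4 ≡ 31.
  x = λ² - 16 - 16 = 961 - 32 ≡ 36; y = λ·(16 - 36) - 6 ≡ 32. → (36, 32)
double: tangent at (36, 32): λ = (3·36² + 27)/(2·32) ≡ 14/17. 17⁻¹ ≡ 36 (mod 47) since 17·36 = 612 ≡ 1, so λ ≡ 14·36 ≡ 34.
  x = λ² - 36 - 36 = 1156 - 72 ≡ 3; y = λ·(36 - 3) - 32 ≡ 9. → (3, 9)
add G: (3, 9) + (16, 6). λ = (6 - 9)/(16 - 3) ≡ 44/13 mod 47. 13⁻¹ ≡ 29 (mod 47) since 13·29 = 377 ≡ 1, so λ ≡ 7.
  x = λ² - 3 - 16 = 49 - 19 ≡ 30; y = λ·(3 - 30) - 9 ≡ 37. → (30, 37)
double: tangent at (30, 37): λ = (3·30² + 27)/(2·37) ≡ 1/27. 27⁻¹ ≡ 7 (mod 47) since 27·7 = 189 ≡ 1, so λ ≡ 1·7 ≡ 7.
  x = λ² - 30 - 30 = 49 - 60 ≡ 36; y = λ·(30 - 36) - 37 ≡ 15. → (36, 15)
add G: (36, 15) + (16, 6). λ = (6 - 15)/(16 - 36) ≡ 38/27 mod 47. 27⁻¹ ≡ 7 (mod 47), so λ ≡ 31.
  x = λ² - 36 - 16 = 961 - 52 ≡ 16; y = λ·(36 - 16) - 15 ≡ 41. → (16, 41)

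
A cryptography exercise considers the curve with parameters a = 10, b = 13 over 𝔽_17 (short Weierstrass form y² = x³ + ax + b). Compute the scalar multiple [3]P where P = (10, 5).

Repeated addition: build up to 3P.
2P: tangent at (10, 5): λ = (3·10² + 10)/(2·5) ≡ 4/10. 10⁻¹ ≡ 12 (mod 17) since 10·12 = 120 ≡ 1, so λ ≡ 4·12 ≡ 14.
  x = λ² - 10 - 10 = 196 - 20 ≡ 6; y = λ·(10 - 6) - 5 ≡ 0. → (6, 0)
3P: (6, 0) + (10, 5). λ = (5 - 0)/(10 - 6) ≡ 5/4 mod 17. 4⁻¹ ≡ 13 (mod 17), so λ ≡ 14.
  x = λ² - 6 - 10 = 196 - 16 ≡ 10; y = λ·(6 - 10) - 0 ≡ 12. → (10, 12)

(10, 12)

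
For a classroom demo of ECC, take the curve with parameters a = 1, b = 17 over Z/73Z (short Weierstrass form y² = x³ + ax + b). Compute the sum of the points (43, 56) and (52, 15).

(33, 12)

(43, 56) + (52, 15). λ = (15 - 56)/(52 - 43) ≡ 32/9 mod 73. 9⁻¹ ≡ 65 (mod 73) since 9·65 = 585 ≡ 1, so λ ≡ 36.
  x = λ² - 43 - 52 = 1296 - 95 ≡ 33; y = λ·(43 - 33) - 56 ≡ 12. → (33, 12)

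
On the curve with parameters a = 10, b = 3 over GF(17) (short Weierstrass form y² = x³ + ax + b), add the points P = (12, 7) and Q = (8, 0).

(12, 7) + (8, 0). λ = (0 - 7)/(8 - 12) ≡ 10/13 mod 17. 13⁻¹ ≡ 4 (mod 17) since 13·4 = 52 ≡ 1, so λ ≡ 6.
  x = λ² - 12 - 8 = 36 - 20 ≡ 16; y = λ·(12 - 16) - 7 ≡ 3. → (16, 3)

(16, 3)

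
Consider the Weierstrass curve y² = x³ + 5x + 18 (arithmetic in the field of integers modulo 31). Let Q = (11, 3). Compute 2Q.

(6, 4)

tangent at (11, 3): λ = (3·11² + 5)/(2·3) ≡ 27/6. 6⁻¹ ≡ 26 (mod 31) since 6·26 = 156 ≡ 1, so λ ≡ 27·26 ≡ 20.
  x = λ² - 11 - 11 = 400 - 22 ≡ 6; y = λ·(11 - 6) - 3 ≡ 4. → (6, 4)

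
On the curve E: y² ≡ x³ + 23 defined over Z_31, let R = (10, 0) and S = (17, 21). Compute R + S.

(13, 22)

(10, 0) + (17, 21). λ = (21 - 0)/(17 - 10) ≡ 21/7 mod 31. 7⁻¹ ≡ 9 (mod 31) since 7·9 = 63 ≡ 1, so λ ≡ 3.
  x = λ² - 10 - 17 = 9 - 27 ≡ 13; y = λ·(10 - 13) - 0 ≡ 22. → (13, 22)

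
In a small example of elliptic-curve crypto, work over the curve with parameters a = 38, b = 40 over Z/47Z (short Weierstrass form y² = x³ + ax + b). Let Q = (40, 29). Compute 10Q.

Double-and-add on 10 = (1010)₂. Start with Q = (40, 29) for the leading 1-bit.
double: tangent at (40, 29): λ = (3·40² + 38)/(2·29) ≡ 44/11. 11⁻¹ ≡ 30 (mod 47), so λ ≡ 44·30 ≡ 4.
  x = λ² - 40 - 40 = 16 - 80 ≡ 30; y = λ·(40 - 30) - 29 ≡ 11. → (30, 11)
double: tangent at (30, 11): λ = (3·30² + 38)/(2·11) ≡ 12/22. 22⁻¹ ≡ 15 (mod 47) since 22·15 = 330 ≡ 1, so λ ≡ 12·15 ≡ 39.
  x = λ² - 30 - 30 = 1521 - 60 ≡ 4; y = λ·(30 - 4) - 11 ≡ 16. → (4, 16)
add Q: (4, 16) + (40, 29). λ = (29 - 16)/(40 - 4) ≡ 13/36 mod 47. 36⁻¹ ≡ 17 (mod 47), so λ ≡ 33.
  x = λ² - 4 - 40 = 1089 - 44 ≡ 11; y = λ·(4 - 11) - 16 ≡ 35. → (11, 35)
double: tangent at (11, 35): λ = (3·11² + 38)/(2·35) ≡ 25/23. 23⁻¹ ≡ 45 (mod 47) since 23·45 = 1035 ≡ 1, so λ ≡ 25·45 ≡ 44.
  x = λ² - 11 - 11 = 1936 - 22 ≡ 34; y = λ·(11 - 34) - 35 ≡ 34. → (34, 34)

(34, 34)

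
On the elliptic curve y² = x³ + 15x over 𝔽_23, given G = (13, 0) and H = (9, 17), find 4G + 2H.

(13, 0)

First 4G:
Double-and-add on 4 = (100)₂. Start with G = (13, 0) for the leading 1-bit.
double: (13, 0) + (13, 0): same x and y₁ ≡ -y₂, so the sum is ∞.
double: ∞ + ∞ = ∞ (identity).
4G = ∞.
Next 2H:
Repeated addition: build up to 2H.
2H: tangent at (9, 17): λ = (3·9² + 15)/(2·17) ≡ 5/11. 11⁻¹ ≡ 21 (mod 23) since 11·21 = 231 ≡ 1, so λ ≡ 5·21 ≡ 13.
  x = λ² - 9 - 9 = 169 - 18 ≡ 13; y = λ·(9 - 13) - 17 ≡ 0. → (13, 0)
2H = (13, 0).
Finally 4G + 2H:
∞ + (13, 0) = (13, 0) (identity).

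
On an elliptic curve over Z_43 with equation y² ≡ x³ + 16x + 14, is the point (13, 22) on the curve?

y² = 22² ≡ 11; x³ + 16x + 14 = 2419 ≡ 11 (mod 43). 11 = 11.

yes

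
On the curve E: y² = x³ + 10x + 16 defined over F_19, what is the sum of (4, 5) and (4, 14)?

O

The two points share x = 4 and their y-coordinates satisfy 5 + 14 ≡ 0 (mod 19), so they are inverses. Their sum is O.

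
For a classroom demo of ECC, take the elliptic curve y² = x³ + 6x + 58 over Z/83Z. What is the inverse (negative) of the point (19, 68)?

-(19, 68) = (19, -68 mod 83) = (19, 15).

(19, 15)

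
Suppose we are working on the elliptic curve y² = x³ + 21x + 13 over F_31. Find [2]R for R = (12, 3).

(11, 26)

tangent at (12, 3): λ = (3·12² + 21)/(2·3) ≡ 19/6. 6⁻¹ ≡ 26 (mod 31) since 6·26 = 156 ≡ 1, so λ ≡ 19·26 ≡ 29.
  x = λ² - 12 - 12 = 841 - 24 ≡ 11; y = λ·(12 - 11) - 3 ≡ 26. → (11, 26)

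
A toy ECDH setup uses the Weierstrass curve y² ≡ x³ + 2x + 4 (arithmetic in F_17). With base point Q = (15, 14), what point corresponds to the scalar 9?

Repeated addition: build up to 9Q.
2Q: tangent at (15, 14): λ = (3·15² + 2)/(2·14) ≡ 14/11. 11⁻¹ ≡ 14 (mod 17) since 11·14 = 154 ≡ 1, so λ ≡ 14·14 ≡ 9.
  x = λ² - 15 - 15 = 81 - 30 ≡ 0; y = λ·(15 - 0) - 14 ≡ 2. → (0, 2)
3Q: (0, 2) + (15, 14). λ = (14 - 2)/(15 - 0) ≡ 12/15 mod 17. 15⁻¹ ≡ 8 (mod 17) since 15·8 = 120 ≡ 1, so λ ≡ 11.
  x = λ² - 0 - 15 = 121 - 15 ≡ 4; y = λ·(0 - 4) - 2 ≡ 5. → (4, 5)
4Q: (4, 5) + (15, 14). λ = (14 - 5)/(15 - 4) ≡ 9/11 mod 17. 11⁻¹ ≡ 14 (mod 17) since 11·14 = 154 ≡ 1, so λ ≡ 7.
  x = λ² - 4 - 15 = 49 - 19 ≡ 13; y = λ·(4 - 13) - 5 ≡ 0. → (13, 0)
5Q: (13, 0) + (15, 14). λ = (14 - 0)/(15 - 13) ≡ 14/2 mod 17. 2⁻¹ ≡ 9 (mod 17) since 2·9 = 18 ≡ 1, so λ ≡ 7.
  x = λ² - 13 - 15 = 49 - 28 ≡ 4; y = λ·(13 - 4) - 0 ≡ 12. → (4, 12)
6Q: (4, 12) + (15, 14). λ = (14 - 12)/(15 - 4) ≡ 2/11 mod 17. 11⁻¹ ≡ 14 (mod 17) since 11·14 = 154 ≡ 1, so λ ≡ 11.
  x = λ² - 4 - 15 = 121 - 19 ≡ 0; y = λ·(4 - 0) - 12 ≡ 15. → (0, 15)
7Q: (0, 15) + (15, 14). λ = (14 - 15)/(15 - 0) ≡ 16/15 mod 17. 15⁻¹ ≡ 8 (mod 17) since 15·8 = 120 ≡ 1, so λ ≡ 9.
  x = λ² - 0 - 15 = 81 - 15 ≡ 15; y = λ·(0 - 15) - 15 ≡ 3. → (15, 3)
8Q: (15, 3) + (15, 14): same x and y₁ ≡ -y₂, so the sum is ∞.
9Q: ∞ + (15, 14) = (15, 14) (identity).

(15, 14)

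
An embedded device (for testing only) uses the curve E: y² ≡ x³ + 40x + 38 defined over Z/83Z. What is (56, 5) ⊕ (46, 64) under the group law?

(10, 39)

(56, 5) + (46, 64). λ = (64 - 5)/(46 - 56) ≡ 59/73 mod 83. 73⁻¹ ≡ 58 (mod 83), so λ ≡ 19.
  x = λ² - 56 - 46 = 361 - 102 ≡ 10; y = λ·(56 - 10) - 5 ≡ 39. → (10, 39)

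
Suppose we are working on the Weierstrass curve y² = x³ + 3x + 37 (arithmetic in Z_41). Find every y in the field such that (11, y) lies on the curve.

none

x³ + 3x + 37 = 1401 ≡ 7 (mod 41).
7 is a non-residue mod 41; no y exists.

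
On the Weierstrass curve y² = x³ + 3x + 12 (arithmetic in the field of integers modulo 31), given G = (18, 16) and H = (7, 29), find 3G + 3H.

(22, 0)

First 3G:
Repeated addition: build up to 3G.
2G: tangent at (18, 16): λ = (3·18² + 3)/(2·16) ≡ 14/1. 1⁻¹ ≡ 1 (mod 31), so λ ≡ 14·1 ≡ 14.
  x = λ² - 18 - 18 = 196 - 36 ≡ 5; y = λ·(18 - 5) - 16 ≡ 11. → (5, 11)
3G: (5, 11) + (18, 16). λ = (16 - 11)/(18 - 5) ≡ 5/13 mod 31. 13⁻¹ ≡ 12 (mod 31) since 13·12 = 156 ≡ 1, so λ ≡ 29.
  x = λ² - 5 - 18 = 841 - 23 ≡ 12; y = λ·(5 - 12) - 11 ≡ 3. → (12, 3)
3G = (12, 3).
Next 3H:
Repeated addition: build up to 3H.
2H: tangent at (7, 29): λ = (3·7² + 3)/(2·29) ≡ 26/27. 27⁻¹ ≡ 23 (mod 31), so λ ≡ 26·23 ≡ 9.
  x = λ² - 7 - 7 = 81 - 14 ≡ 5; y = λ·(7 - 5) - 29 ≡ 20. → (5, 20)
3H: (5, 20) + (7, 29). λ = (29 - 20)/(7 - 5) ≡ 9/2 mod 31. 2⁻¹ ≡ 16 (mod 31), so λ ≡ 20.
  x = λ² - 5 - 7 = 400 - 12 ≡ 16; y = λ·(5 - 16) - 20 ≡ 8. → (16, 8)
3H = (16, 8).
Finally 3G + 3H:
(12, 3) + (16, 8). λ = (8 - 3)/(16 - 12) ≡ 5/4 mod 31. 4⁻¹ ≡ 8 (mod 31) since 4·8 = 32 ≡ 1, so λ ≡ 9.
  x = λ² - 12 - 16 = 81 - 28 ≡ 22; y = λ·(12 - 22) - 3 ≡ 0. → (22, 0)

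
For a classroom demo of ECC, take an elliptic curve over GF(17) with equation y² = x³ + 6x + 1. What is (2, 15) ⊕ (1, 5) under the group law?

(12, 4)

(2, 15) + (1, 5). λ = (5 - 15)/(1 - 2) ≡ 7/16 mod 17. 16⁻¹ ≡ 16 (mod 17), so λ ≡ 10.
  x = λ² - 2 - 1 = 100 - 3 ≡ 12; y = λ·(2 - 12) - 15 ≡ 4. → (12, 4)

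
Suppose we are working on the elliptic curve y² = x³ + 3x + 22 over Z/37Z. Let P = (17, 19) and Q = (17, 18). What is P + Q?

O

The two points share x = 17 and their y-coordinates satisfy 19 + 18 ≡ 0 (mod 37), so they are inverses. Their sum is the point at infinity.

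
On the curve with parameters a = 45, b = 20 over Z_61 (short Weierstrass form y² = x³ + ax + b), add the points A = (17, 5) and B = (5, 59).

(17, 5) + (5, 59). λ = (59 - 5)/(5 - 17) ≡ 54/49 mod 61. 49⁻¹ ≡ 5 (mod 61) since 49·5 = 245 ≡ 1, so λ ≡ 26.
  x = λ² - 17 - 5 = 676 - 22 ≡ 44; y = λ·(17 - 44) - 5 ≡ 25. → (44, 25)

(44, 25)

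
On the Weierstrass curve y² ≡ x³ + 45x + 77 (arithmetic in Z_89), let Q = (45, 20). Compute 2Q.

(1, 37)

tangent at (45, 20): λ = (3·45² + 45)/(2·20) ≡ 68/40. 40⁻¹ ≡ 69 (mod 89) since 40·69 = 2760 ≡ 1, so λ ≡ 68·69 ≡ 64.
  x = λ² - 45 - 45 = 4096 - 90 ≡ 1; y = λ·(45 - 1) - 20 ≡ 37. → (1, 37)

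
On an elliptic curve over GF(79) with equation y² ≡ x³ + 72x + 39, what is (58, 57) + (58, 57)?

tangent at (58, 57): λ = (3·58² + 72)/(2·57) ≡ 52/35. 35⁻¹ ≡ 70 (mod 79) since 35·70 = 2450 ≡ 1, so λ ≡ 52·70 ≡ 6.
  x = λ² - 58 - 58 = 36 - 116 ≡ 78; y = λ·(58 - 78) - 57 ≡ 60. → (78, 60)

(78, 60)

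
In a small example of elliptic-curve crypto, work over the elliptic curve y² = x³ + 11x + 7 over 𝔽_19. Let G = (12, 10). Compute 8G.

Repeated addition: build up to 8G.
2G: tangent at (12, 10): λ = (3·12² + 11)/(2·10) ≡ 6/1. 1⁻¹ ≡ 1 (mod 19), so λ ≡ 6·1 ≡ 6.
  x = λ² - 12 - 12 = 36 - 24 ≡ 12; y = λ·(12 - 12) - 10 ≡ 9. → (12, 9)
3G: (12, 9) + (12, 10): same x and y₁ ≡ -y₂, so the sum is O.
4G: O + (12, 10) = (12, 10) (identity).
5G: tangent at (12, 10): λ = (3·12² + 11)/(2·10) ≡ 6/1. 1⁻¹ ≡ 1 (mod 19) since 1·1 = 1 ≡ 1, so λ ≡ 6·1 ≡ 6.
  x = λ² - 12 - 12 = 36 - 24 ≡ 12; y = λ·(12 - 12) - 10 ≡ 9. → (12, 9)
6G: (12, 9) + (12, 10): same x and y₁ ≡ -y₂, so the sum is O.
7G: O + (12, 10) = (12, 10) (identity).
8G: tangent at (12, 10): λ = (3·12² + 11)/(2·10) ≡ 6/1. 1⁻¹ ≡ 1 (mod 19), so λ ≡ 6·1 ≡ 6.
  x = λ² - 12 - 12 = 36 - 24 ≡ 12; y = λ·(12 - 12) - 10 ≡ 9. → (12, 9)

(12, 9)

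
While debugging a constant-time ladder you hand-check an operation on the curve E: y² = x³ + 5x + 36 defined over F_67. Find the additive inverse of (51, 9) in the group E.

(51, 58)

-(51, 9) = (51, -9 mod 67) = (51, 58).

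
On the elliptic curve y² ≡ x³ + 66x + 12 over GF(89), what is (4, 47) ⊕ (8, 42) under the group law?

(4, 47) + (8, 42). λ = (42 - 47)/(8 - 4) ≡ 84/4 mod 89. 4⁻¹ ≡ 67 (mod 89), so λ ≡ 21.
  x = λ² - 4 - 8 = 441 - 12 ≡ 73; y = λ·(4 - 73) - 47 ≡ 17. → (73, 17)

(73, 17)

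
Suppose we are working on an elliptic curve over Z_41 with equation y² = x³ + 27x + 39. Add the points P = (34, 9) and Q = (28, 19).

(0, 30)

(34, 9) + (28, 19). λ = (19 - 9)/(28 - 34) ≡ 10/35 mod 41. 35⁻¹ ≡ 34 (mod 41), so λ ≡ 12.
  x = λ² - 34 - 28 = 144 - 62 ≡ 0; y = λ·(34 - 0) - 9 ≡ 30. → (0, 30)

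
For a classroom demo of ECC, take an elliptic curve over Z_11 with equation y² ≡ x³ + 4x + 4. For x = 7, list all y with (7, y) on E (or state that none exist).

1, 10

x³ + 4x + 4 = 375 ≡ 1 (mod 11).
Square roots of 1 mod 11: 1 and 10 (since 1² = 1 ≡ 1).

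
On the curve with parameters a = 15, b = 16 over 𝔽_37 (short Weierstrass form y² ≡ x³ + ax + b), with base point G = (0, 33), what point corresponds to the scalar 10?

Double-and-add on 10 = (1010)₂. Start with G = (0, 33) for the leading 1-bit.
double: tangent at (0, 33): λ = (3·0² + 15)/(2·33) ≡ 15/29. 29⁻¹ ≡ 23 (mod 37) since 29·23 = 667 ≡ 1, so λ ≡ 15·23 ≡ 12.
  x = λ² - 0 - 0 = 144 - 0 ≡ 33; y = λ·(0 - 33) - 33 ≡ 15. → (33, 15)
double: tangent at (33, 15): λ = (3·33² + 15)/(2·15) ≡ 26/30. 30⁻¹ ≡ 21 (mod 37) since 30·21 = 630 ≡ 1, so λ ≡ 26·21 ≡ 28.
  x = λ² - 33 - 33 = 784 - 66 ≡ 15; y = λ·(33 - 15) - 15 ≡ 8. → (15, 8)
add G: (15, 8) + (0, 33). λ = (33 - 8)/(0 - 15) ≡ 25/22 mod 37. 22⁻¹ ≡ 32 (mod 37) since 22·32 = 704 ≡ 1, so λ ≡ 23.
  x = λ² - 15 - 0 = 529 - 15 ≡ 33; y = λ·(15 - 33) - 8 ≡ 22. → (33, 22)
double: tangent at (33, 22): λ = (3·33² + 15)/(2·22) ≡ 26/7. 7⁻¹ ≡ 16 (mod 37) since 7·16 = 112 ≡ 1, so λ ≡ 26·16 ≡ 9.
  x = λ² - 33 - 33 = 81 - 66 ≡ 15; y = λ·(33 - 15) - 22 ≡ 29. → (15, 29)

(15, 29)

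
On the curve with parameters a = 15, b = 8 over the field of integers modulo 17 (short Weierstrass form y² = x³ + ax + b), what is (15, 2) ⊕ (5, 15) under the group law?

(6, 5)

(15, 2) + (5, 15). λ = (15 - 2)/(5 - 15) ≡ 13/7 mod 17. 7⁻¹ ≡ 5 (mod 17), so λ ≡ 14.
  x = λ² - 15 - 5 = 196 - 20 ≡ 6; y = λ·(15 - 6) - 2 ≡ 5. → (6, 5)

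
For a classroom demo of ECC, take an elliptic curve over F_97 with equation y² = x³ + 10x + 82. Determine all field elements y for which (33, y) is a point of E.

none

x³ + 10x + 82 = 36349 ≡ 71 (mod 97).
71 is a non-residue mod 97; no y exists.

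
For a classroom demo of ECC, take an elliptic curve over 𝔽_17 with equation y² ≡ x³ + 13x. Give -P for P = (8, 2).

-(8, 2) = (8, -2 mod 17) = (8, 15).

(8, 15)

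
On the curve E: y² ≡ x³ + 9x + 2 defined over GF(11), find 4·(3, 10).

Write P = (3, 10).
Repeated addition: build up to 4P.
2P: tangent at (3, 10): λ = (3·3² + 9)/(2·10) ≡ 3/9. 9⁻¹ ≡ 5 (mod 11), so λ ≡ 3·5 ≡ 4.
  x = λ² - 3 - 3 = 16 - 6 ≡ 10; y = λ·(3 - 10) - 10 ≡ 6. → (10, 6)
3P: (10, 6) + (3, 10). λ = (10 - 6)/(3 - 10) ≡ 4/4 mod 11. 4⁻¹ ≡ 3 (mod 11) since 4·3 = 12 ≡ 1, so λ ≡ 1.
  x = λ² - 10 - 3 = 1 - 13 ≡ 10; y = λ·(10 - 10) - 6 ≡ 5. → (10, 5)
4P: (10, 5) + (3, 10). λ = (10 - 5)/(3 - 10) ≡ 5/4 mod 11. 4⁻¹ ≡ 3 (mod 11) since 4·3 = 12 ≡ 1, so λ ≡ 4.
  x = λ² - 10 - 3 = 16 - 13 ≡ 3; y = λ·(10 - 3) - 5 ≡ 1. → (3, 1)

(3, 1)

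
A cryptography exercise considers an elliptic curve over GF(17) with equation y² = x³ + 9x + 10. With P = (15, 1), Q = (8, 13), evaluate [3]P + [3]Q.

First 3P:
Repeated addition: build up to 3P.
2P: tangent at (15, 1): λ = (3·15² + 9)/(2·1) ≡ 4/2. 2⁻¹ ≡ 9 (mod 17), so λ ≡ 4·9 ≡ 2.
  x = λ² - 15 - 15 = 4 - 30 ≡ 8; y = λ·(15 - 8) - 1 ≡ 13. → (8, 13)
3P: (8, 13) + (15, 1). λ = (1 - 13)/(15 - 8) ≡ 5/7 mod 17. 7⁻¹ ≡ 5 (mod 17) since 7·5 = 35 ≡ 1, so λ ≡ 8.
  x = λ² - 8 - 15 = 64 - 23 ≡ 7; y = λ·(8 - 7) - 13 ≡ 12. → (7, 12)
3P = (7, 12).
Next 3Q:
Repeated addition: build up to 3Q.
2Q: tangent at (8, 13): λ = (3·8² + 9)/(2·13) ≡ 14/9. 9⁻¹ ≡ 2 (mod 17) since 9·2 = 18 ≡ 1, so λ ≡ 14·2 ≡ 11.
  x = λ² - 8 - 8 = 121 - 16 ≡ 3; y = λ·(8 - 3) - 13 ≡ 8. → (3, 8)
3Q: (3, 8) + (8, 13). λ = (13 - 8)/(8 - 3) ≡ 5/5 mod 17. 5⁻¹ ≡ 7 (mod 17), so λ ≡ 1.
  x = λ² - 3 - 8 = 1 - 11 ≡ 7; y = λ·(3 - 7) - 8 ≡ 5. → (7, 5)
3Q = (7, 5).
Finally 3P + 3Q:
(7, 12) + (7, 5): same x and y₁ ≡ -y₂, so the sum is the point at infinity.

O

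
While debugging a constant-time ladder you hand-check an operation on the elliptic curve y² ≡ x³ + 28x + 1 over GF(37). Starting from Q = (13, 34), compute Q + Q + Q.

Repeated addition: build up to 3Q.
2Q: tangent at (13, 34): λ = (3·13² + 28)/(2·34) ≡ 17/31. 31⁻¹ ≡ 6 (mod 37), so λ ≡ 17·6 ≡ 28.
  x = λ² - 13 - 13 = 784 - 26 ≡ 18; y = λ·(13 - 18) - 34 ≡ 11. → (18, 11)
3Q: (18, 11) + (13, 34). λ = (34 - 11)/(13 - 18) ≡ 23/32 mod 37. 32⁻¹ ≡ 22 (mod 37), so λ ≡ 25.
  x = λ² - 18 - 13 = 625 - 31 ≡ 2; y = λ·(18 - 2) - 11 ≡ 19. → (2, 19)

(2, 19)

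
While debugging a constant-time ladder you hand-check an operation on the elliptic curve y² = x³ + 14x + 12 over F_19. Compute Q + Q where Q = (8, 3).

(8, 16)

tangent at (8, 3): λ = (3·8² + 14)/(2·3) ≡ 16/6. 6⁻¹ ≡ 16 (mod 19), so λ ≡ 16·16 ≡ 9.
  x = λ² - 8 - 8 = 81 - 16 ≡ 8; y = λ·(8 - 8) - 3 ≡ 16. → (8, 16)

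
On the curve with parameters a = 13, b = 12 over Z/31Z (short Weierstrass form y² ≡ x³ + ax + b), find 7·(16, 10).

Write P = (16, 10).
Repeated addition: build up to 7P.
2P: tangent at (16, 10): λ = (3·16² + 13)/(2·10) ≡ 6/20. 20⁻¹ ≡ 14 (mod 31), so λ ≡ 6·14 ≡ 22.
  x = λ² - 16 - 16 = 484 - 32 ≡ 18; y = λ·(16 - 18) - 10 ≡ 8. → (18, 8)
3P: (18, 8) + (16, 10). λ = (10 - 8)/(16 - 18) ≡ 2/29 mod 31. 29⁻¹ ≡ 15 (mod 31) since 29·15 = 435 ≡ 1, so λ ≡ 30.
  x = λ² - 18 - 16 = 900 - 34 ≡ 29; y = λ·(18 - 29) - 8 ≡ 3. → (29, 3)
4P: (29, 3) + (16, 10). λ = (10 - 3)/(16 - 29) ≡ 7/18 mod 31. 18⁻¹ ≡ 19 (mod 31), so λ ≡ 9.
  x = λ² - 29 - 16 = 81 - 45 ≡ 5; y = λ·(29 - 5) - 3 ≡ 27. → (5, 27)
5P: (5, 27) + (16, 10). λ = (10 - 27)/(16 - 5) ≡ 14/11 mod 31. 11⁻¹ ≡ 17 (mod 31), so λ ≡ 21.
  x = λ² - 5 - 16 = 441 - 21 ≡ 17; y = λ·(5 - 17) - 27 ≡ 0. → (17, 0)
6P: (17, 0) + (16, 10). λ = (10 - 0)/(16 - 17) ≡ 10/30 mod 31. 30⁻¹ ≡ 30 (mod 31), so λ ≡ 21.
  x = λ² - 17 - 16 = 441 - 33 ≡ 5; y = λ·(17 - 5) - 0 ≡ 4. → (5, 4)
7P: (5, 4) + (16, 10). λ = (10 - 4)/(16 - 5) ≡ 6/11 mod 31. 11⁻¹ ≡ 17 (mod 31), so λ ≡ 9.
  x = λ² - 5 - 16 = 81 - 21 ≡ 29; y = λ·(5 - 29) - 4 ≡ 28. → (29, 28)

(29, 28)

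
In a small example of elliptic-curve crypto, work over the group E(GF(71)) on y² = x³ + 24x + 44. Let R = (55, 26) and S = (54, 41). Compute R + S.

(55, 26) + (54, 41). λ = (41 - 26)/(54 - 55) ≡ 15/70 mod 71. 70⁻¹ ≡ 70 (mod 71) since 70·70 = 4900 ≡ 1, so λ ≡ 56.
  x = λ² - 55 - 54 = 3136 - 109 ≡ 45; y = λ·(55 - 45) - 26 ≡ 37. → (45, 37)

(45, 37)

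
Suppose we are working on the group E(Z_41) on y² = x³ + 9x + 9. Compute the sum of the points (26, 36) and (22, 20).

(9, 32)

(26, 36) + (22, 20). λ = (20 - 36)/(22 - 26) ≡ 25/37 mod 41. 37⁻¹ ≡ 10 (mod 41), so λ ≡ 4.
  x = λ² - 26 - 22 = 16 - 48 ≡ 9; y = λ·(26 - 9) - 36 ≡ 32. → (9, 32)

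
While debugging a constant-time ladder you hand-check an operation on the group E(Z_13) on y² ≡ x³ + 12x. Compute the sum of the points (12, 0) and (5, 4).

(12, 0) + (5, 4). λ = (4 - 0)/(5 - 12) ≡ 4/6 mod 13. 6⁻¹ ≡ 11 (mod 13) since 6·11 = 66 ≡ 1, so λ ≡ 5.
  x = λ² - 12 - 5 = 25 - 17 ≡ 8; y = λ·(12 - 8) - 0 ≡ 7. → (8, 7)

(8, 7)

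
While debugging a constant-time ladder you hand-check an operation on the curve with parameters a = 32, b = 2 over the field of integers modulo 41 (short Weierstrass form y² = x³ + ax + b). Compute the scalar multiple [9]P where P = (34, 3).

Double-and-add on 9 = (1001)₂. Start with P = (34, 3) for the leading 1-bit.
double: tangent at (34, 3): λ = (3·34² + 32)/(2·3) ≡ 15/6. 6⁻¹ ≡ 7 (mod 41), so λ ≡ 15·7 ≡ 23.
  x = λ² - 34 - 34 = 529 - 68 ≡ 10; y = λ·(34 - 10) - 3 ≡ 16. → (10, 16)
double: tangent at (10, 16): λ = (3·10² + 32)/(2·16) ≡ 4/32. 32⁻¹ ≡ 9 (mod 41), so λ ≡ 4·9 ≡ 36.
  x = λ² - 10 - 10 = 1296 - 20 ≡ 5; y = λ·(10 - 5) - 16 ≡ 0. → (5, 0)
double: (5, 0) + (5, 0): same x and y₁ ≡ -y₂, so the sum is O.
add P: O + (34, 3) = (34, 3) (identity).

(34, 3)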